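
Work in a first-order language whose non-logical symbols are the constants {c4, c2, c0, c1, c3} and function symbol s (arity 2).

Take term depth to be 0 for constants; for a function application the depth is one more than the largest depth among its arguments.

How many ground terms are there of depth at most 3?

819030

Let N_k = |{terms of depth ≤ k}|. Then N_0 = 5 and N_k = 5 + N_{k-1}^2 for k ≥ 1 (one summand per function symbol, arity giving the exponent).
N_0 = 5
N_1 = 5 + 5^2 = 30
N_2 = 5 + 30^2 = 905
N_3 = 5 + 905^2 = 819030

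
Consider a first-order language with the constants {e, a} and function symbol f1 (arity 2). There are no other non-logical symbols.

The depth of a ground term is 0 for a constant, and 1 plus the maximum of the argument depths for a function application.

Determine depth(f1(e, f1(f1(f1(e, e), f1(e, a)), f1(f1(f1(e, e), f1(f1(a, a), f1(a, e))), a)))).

depth(f1(e, e)) = 1 + max(0, 0) = 1
depth(f1(e, a)) = 1 + max(0, 0) = 1
depth(f1(f1(e, e), f1(e, a))) = 1 + max(1, 1) = 2
depth(f1(a, a)) = 1 + max(0, 0) = 1
depth(f1(a, e)) = 1 + max(0, 0) = 1
depth(f1(f1(a, a), f1(a, e))) = 1 + max(1, 1) = 2
depth(f1(f1(e, e), f1(f1(a, a), f1(a, e)))) = 1 + max(1, 2) = 3
depth(f1(f1(f1(e, e), f1(f1(a, a), f1(a, e))), a)) = 1 + max(3, 0) = 4
depth(f1(f1(f1(e, e), f1(e, a)), f1(f1(f1(e, e), f1(f1(a, a), f1(a, e))), a))) = 1 + max(2, 4) = 5
depth(f1(e, f1(f1(f1(e, e), f1(e, a)), f1(f1(f1(e, e), f1(f1(a, a), f1(a, e))), a)))) = 1 + max(0, 5) = 6

6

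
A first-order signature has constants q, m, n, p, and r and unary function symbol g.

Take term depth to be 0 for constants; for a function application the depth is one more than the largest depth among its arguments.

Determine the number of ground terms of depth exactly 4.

Count level by level. With function symbols g/1, the terms of depth ≤ k are the 5 constants together with each function applied to depth-≤(k−1) tuples, so N_k = 5 + N_{k-1}.
N_0 = 5
N_1 = 5 + 5 = 10
N_2 = 5 + 10 = 15
N_3 = 5 + 15 = 20
N_4 = 5 + 20 = 25
Terms of depth exactly 4: N_4 − N_3 = 25 − 20 = 5.

5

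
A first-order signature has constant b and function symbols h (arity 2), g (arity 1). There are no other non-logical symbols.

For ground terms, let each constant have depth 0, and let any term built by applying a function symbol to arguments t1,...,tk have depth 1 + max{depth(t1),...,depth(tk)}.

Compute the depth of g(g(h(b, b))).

depth(h(b, b)) = 1 + max(0, 0) = 1
depth(g(h(b, b))) = 1 + depth(h(b, b)) = 1 + 1 = 2
depth(g(g(h(b, b)))) = 1 + depth(g(h(b, b))) = 1 + 2 = 3

3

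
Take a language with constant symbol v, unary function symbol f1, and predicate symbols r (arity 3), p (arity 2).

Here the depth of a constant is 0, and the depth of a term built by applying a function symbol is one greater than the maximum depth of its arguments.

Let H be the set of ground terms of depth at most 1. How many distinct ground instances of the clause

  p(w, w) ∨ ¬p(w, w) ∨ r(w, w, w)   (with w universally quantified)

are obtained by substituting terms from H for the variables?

Ground terms of depth ≤ 1:
  Let N_k = |{terms of depth ≤ k}|. Then N_0 = 1 and N_k = 1 + N_{k-1} for k ≥ 1 (one summand per function symbol, arity giving the exponent).
  N_0 = 1
  N_1 = 1 + 1 = 2
  Explicitly: v, f1(v).
So there are 2 ground terms available for substitution.
There is 1 variable to instantiate (w),  occurring in at least one literal, so different choices give different ground instances.
Number of ground instances = 2.

2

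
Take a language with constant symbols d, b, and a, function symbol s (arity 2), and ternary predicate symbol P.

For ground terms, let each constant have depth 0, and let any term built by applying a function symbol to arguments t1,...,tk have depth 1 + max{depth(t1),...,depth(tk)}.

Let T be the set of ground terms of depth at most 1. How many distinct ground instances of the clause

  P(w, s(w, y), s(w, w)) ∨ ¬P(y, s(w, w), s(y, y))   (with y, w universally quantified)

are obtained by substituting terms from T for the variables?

Ground terms of depth ≤ 1:
  Let N_k count ground terms of depth at most k. Each non-constant term of depth ≤ k is some function symbol applied to depth-≤(k−1) arguments, giving N_k = 3 + N_{k-1}^2.
  N_0 = 3
  N_1 = 3 + 3^2 = 12
So there are 12 ground terms available for substitution.
The clause has 2 distinct variables (y, w), each appearing in the body. In the free term algebra distinct substitutions yield syntactically distinct ground instances.
Number of ground instances = 12^2 = 144.

144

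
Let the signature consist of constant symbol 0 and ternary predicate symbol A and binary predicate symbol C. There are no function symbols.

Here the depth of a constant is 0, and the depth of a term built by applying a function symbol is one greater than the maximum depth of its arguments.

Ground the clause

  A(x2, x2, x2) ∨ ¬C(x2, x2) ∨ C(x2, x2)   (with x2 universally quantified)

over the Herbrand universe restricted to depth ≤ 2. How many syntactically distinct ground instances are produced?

Ground terms of depth ≤ 2:
  With no function symbols every ground term is a constant, so there is exactly 1 ground term at every depth bound.
  N_0 = 1
  N_1 = 1
  N_2 = 1
  Explicitly: 0.
So there is exactly 1 ground term available for substitution.
There is 1 variable to instantiate (x2),  occurring in at least one literal, so different choices give different ground instances.
Number of ground instances = 1.

1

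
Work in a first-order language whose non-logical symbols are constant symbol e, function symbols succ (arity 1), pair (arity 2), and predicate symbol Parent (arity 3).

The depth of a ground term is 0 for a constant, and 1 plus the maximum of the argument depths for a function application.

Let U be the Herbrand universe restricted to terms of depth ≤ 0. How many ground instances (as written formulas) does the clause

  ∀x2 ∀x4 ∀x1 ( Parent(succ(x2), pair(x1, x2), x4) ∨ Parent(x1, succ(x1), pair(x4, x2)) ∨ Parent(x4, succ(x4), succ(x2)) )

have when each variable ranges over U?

1

Ground terms of depth ≤ 0:
  Count level by level. With function symbols succ/1, pair/2, the terms of depth ≤ k are the 1 constant together with each function applied to depth-≤(k−1) tuples, so N_k = 1 + N_{k-1} + N_{k-1}^2.
  N_0 = 1
  Explicitly: e.
So there is exactly 1 ground term available for substitution.
There are 3 variables to instantiate (x2, x4, x1), each occurring in at least one literal, so different choices give different ground instances.
Number of ground instances = 1^3 = 1.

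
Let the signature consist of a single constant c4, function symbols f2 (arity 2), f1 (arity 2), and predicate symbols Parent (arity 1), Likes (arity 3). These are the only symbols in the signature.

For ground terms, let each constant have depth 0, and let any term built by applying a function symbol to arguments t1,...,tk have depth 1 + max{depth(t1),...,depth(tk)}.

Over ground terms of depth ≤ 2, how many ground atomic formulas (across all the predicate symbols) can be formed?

First count ground terms of depth ≤ 2.
Let N_k count ground terms of depth at most k. Each non-constant term of depth ≤ k is some function symbol applied to depth-≤(k−1) arguments, giving N_k = 1 + N_{k-1}^2 + N_{k-1}^2.
N_0 = 1
N_1 = 1 + 1^2 + 1^2 = 3
N_2 = 1 + 3^2 + 3^2 = 19
So |H| = 19.
Each predicate of arity r yields |H|^r ground atoms (one per choice of an r-tuple from H):
  Parent: 19;  Likes: 19^3 = 6859
Total ground atoms: 19 + 6859 = 6878.

6878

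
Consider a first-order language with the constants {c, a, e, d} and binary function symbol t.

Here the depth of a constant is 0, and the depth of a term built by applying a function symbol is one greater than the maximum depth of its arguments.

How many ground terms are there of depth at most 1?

Let N_k = |{terms of depth ≤ k}|. Then N_0 = 4 and N_k = 4 + N_{k-1}^2 for k ≥ 1 (one summand per function symbol, arity giving the exponent).
N_0 = 4
N_1 = 4 + 4^2 = 20

20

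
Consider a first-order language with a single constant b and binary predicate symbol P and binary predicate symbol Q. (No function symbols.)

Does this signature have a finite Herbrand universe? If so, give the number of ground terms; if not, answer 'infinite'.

1

There are no function symbols, so the only ground term is the single constant.
The Herbrand universe is {b}, finite with 1 element.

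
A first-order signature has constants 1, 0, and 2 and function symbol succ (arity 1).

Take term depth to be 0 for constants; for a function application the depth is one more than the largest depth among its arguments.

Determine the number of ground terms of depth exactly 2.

Count level by level. With function symbols succ/1, the terms of depth ≤ k are the 3 constants together with each function applied to depth-≤(k−1) tuples, so N_k = 3 + N_{k-1}.
N_0 = 3
N_1 = 3 + 3 = 6
N_2 = 3 + 6 = 9
Terms of depth exactly 2: N_2 − N_1 = 9 − 6 = 3.

3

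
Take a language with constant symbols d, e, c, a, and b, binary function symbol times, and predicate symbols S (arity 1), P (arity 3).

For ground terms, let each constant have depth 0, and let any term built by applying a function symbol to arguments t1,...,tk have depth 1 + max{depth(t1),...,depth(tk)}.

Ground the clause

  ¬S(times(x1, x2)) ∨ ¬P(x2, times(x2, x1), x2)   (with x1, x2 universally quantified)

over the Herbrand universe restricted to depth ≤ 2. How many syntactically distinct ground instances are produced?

Ground terms of depth ≤ 2:
  Write N_k for the number of ground terms of depth ≤ k. A term of depth ≤ k is either a constant or a function symbol applied to arguments of depth ≤ k−1, so N_k = 5 + N_{k-1}^2.
  N_0 = 5
  N_1 = 5 + 5^2 = 30
  N_2 = 5 + 30^2 = 905
So there are 905 ground terms available for substitution.
The clause has 2 distinct variables (x1, x2), each appearing in the body. In the free term algebra distinct substitutions yield syntactically distinct ground instances.
Number of ground instances = 905^2 = 819025.

819025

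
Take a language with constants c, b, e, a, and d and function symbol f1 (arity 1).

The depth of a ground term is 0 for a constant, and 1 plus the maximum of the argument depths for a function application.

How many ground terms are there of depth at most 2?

15

If N_k denotes the number of depth-≤k ground terms, the 5 constants give N_0 = 5, and each function symbol of arity r contributes N_{k-1}^r new terms at level k: N_k = 5 + N_{k-1}.
N_0 = 5
N_1 = 5 + 5 = 10
N_2 = 5 + 10 = 15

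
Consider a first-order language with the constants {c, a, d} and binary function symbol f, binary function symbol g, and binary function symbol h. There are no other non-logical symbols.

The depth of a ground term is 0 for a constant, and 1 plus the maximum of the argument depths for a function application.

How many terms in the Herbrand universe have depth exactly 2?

2673

Write N_k for the number of ground terms of depth ≤ k. A term of depth ≤ k is either a constant or a function symbol applied to arguments of depth ≤ k−1, so N_k = 3 + N_{k-1}^2 + N_{k-1}^2 + N_{k-1}^2.
N_0 = 3
N_1 = 3 + 3^2 + 3^2 + 3^2 = 30
N_2 = 3 + 30^2 + 30^2 + 30^2 = 2703
Terms of depth exactly 2: N_2 − N_1 = 2703 − 30 = 2673.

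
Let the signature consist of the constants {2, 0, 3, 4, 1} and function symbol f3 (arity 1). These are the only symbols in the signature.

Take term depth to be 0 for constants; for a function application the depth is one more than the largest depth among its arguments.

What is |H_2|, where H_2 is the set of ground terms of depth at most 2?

Let N_k count ground terms of depth at most k. Each non-constant term of depth ≤ k is some function symbol applied to depth-≤(k−1) arguments, giving N_k = 5 + N_{k-1}.
N_0 = 5
N_1 = 5 + 5 = 10
N_2 = 5 + 10 = 15

15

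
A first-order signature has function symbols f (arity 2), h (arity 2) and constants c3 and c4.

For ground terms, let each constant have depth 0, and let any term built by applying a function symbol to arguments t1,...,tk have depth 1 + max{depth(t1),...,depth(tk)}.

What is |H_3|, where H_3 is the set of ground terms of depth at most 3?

81610

Let N_k = |{terms of depth ≤ k}|. Then N_0 = 2 and N_k = 2 + N_{k-1}^2 + N_{k-1}^2 for k ≥ 1 (one summand per function symbol, arity giving the exponent).
N_0 = 2
N_1 = 2 + 2^2 + 2^2 = 10
N_2 = 2 + 10^2 + 10^2 = 202
N_3 = 2 + 202^2 + 202^2 = 81610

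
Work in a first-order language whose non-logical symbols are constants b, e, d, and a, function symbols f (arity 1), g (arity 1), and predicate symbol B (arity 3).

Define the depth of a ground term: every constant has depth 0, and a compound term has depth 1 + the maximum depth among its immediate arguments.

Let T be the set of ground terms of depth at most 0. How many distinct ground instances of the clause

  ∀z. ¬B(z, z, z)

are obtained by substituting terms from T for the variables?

Ground terms of depth ≤ 0:
  Let N_k = |{terms of depth ≤ k}|. Then N_0 = 4 and N_k = 4 + N_{k-1} + N_{k-1} for k ≥ 1 (one summand per function symbol, arity giving the exponent).
  N_0 = 4
So there are 4 ground terms available for substitution.
The clause has 1 distinct variable (z), which appears in the body. In the free term algebra distinct substitutions yield syntactically distinct ground instances.
Number of ground instances = 4.

4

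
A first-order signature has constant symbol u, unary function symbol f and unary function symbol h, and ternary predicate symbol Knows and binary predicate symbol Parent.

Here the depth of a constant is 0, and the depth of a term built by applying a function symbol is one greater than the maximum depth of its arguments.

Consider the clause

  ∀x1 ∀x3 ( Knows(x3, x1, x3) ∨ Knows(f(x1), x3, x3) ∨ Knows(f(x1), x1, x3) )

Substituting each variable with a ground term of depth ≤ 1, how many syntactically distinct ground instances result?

Ground terms of depth ≤ 1:
  Let N_k = |{terms of depth ≤ k}|. Then N_0 = 1 and N_k = 1 + N_{k-1} + N_{k-1} for k ≥ 1 (one summand per function symbol, arity giving the exponent).
  N_0 = 1
  N_1 = 1 + 1 + 1 = 3
  Explicitly: u, f(u), h(u).
So there are 3 ground terms available for substitution.
The clause has 2 distinct variables (x1, x3), each appearing in the body. In the free term algebra distinct substitutions yield syntactically distinct ground instances.
Number of ground instances = 3^2 = 9.

9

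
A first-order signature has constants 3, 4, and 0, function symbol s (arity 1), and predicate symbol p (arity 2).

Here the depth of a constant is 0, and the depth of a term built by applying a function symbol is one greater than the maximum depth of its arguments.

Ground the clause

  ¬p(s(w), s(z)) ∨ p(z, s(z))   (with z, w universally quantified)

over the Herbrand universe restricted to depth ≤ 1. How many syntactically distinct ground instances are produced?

Ground terms of depth ≤ 1:
  Count level by level. With function symbols s/1, the terms of depth ≤ k are the 3 constants together with each function applied to depth-≤(k−1) tuples, so N_k = 3 + N_{k-1}.
  N_0 = 3
  N_1 = 3 + 3 = 6
  Explicitly: 3, 4, 0, s(3), s(4), s(0).
So there are 6 ground terms available for substitution.
The clause has 2 distinct variables (z, w), each appearing in the body. In the free term algebra distinct substitutions yield syntactically distinct ground instances.
Number of ground instances = 6^2 = 36.

36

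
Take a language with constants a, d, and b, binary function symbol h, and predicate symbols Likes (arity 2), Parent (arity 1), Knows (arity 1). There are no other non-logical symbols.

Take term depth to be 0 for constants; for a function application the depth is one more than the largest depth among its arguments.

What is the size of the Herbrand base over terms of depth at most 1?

168

First count ground terms of depth ≤ 1.
Count level by level. With function symbols h/2, the terms of depth ≤ k are the 3 constants together with each function applied to depth-≤(k−1) tuples, so N_k = 3 + N_{k-1}^2.
N_0 = 3
N_1 = 3 + 3^2 = 12
Explicitly: a, d, b, h(a, a), h(a, d), h(a, b), h(d, a), h(d, d), h(d, b), h(b, a), h(b, d), h(b, b).
So |H| = 12.
Each predicate of arity r yields |H|^r ground atoms (one per choice of an r-tuple from H):
  Likes: 12^2 = 144;  Parent: 12;  Knows: 12
Total ground atoms: 144 + 12 + 12 = 168.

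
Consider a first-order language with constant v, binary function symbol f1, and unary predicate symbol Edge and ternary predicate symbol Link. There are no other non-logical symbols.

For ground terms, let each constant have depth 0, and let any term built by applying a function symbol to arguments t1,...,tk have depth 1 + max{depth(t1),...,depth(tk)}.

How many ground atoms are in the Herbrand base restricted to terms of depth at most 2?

130

First count ground terms of depth ≤ 2.
Count level by level. With function symbols f1/2, the terms of depth ≤ k are the 1 constant together with each function applied to depth-≤(k−1) tuples, so N_k = 1 + N_{k-1}^2.
N_0 = 1
N_1 = 1 + 1^2 = 2
N_2 = 1 + 2^2 = 5
Explicitly: v, f1(v, v), f1(v, f1(v, v)), f1(f1(v, v), v), f1(f1(v, v), f1(v, v)).
So |H| = 5.
Ground atoms are formed by filling each argument slot of a predicate with a term from H, so an r-ary predicate gives |H|^r atoms:
  Edge: 5;  Link: 5^3 = 125
Total ground atoms: 5 + 125 = 130.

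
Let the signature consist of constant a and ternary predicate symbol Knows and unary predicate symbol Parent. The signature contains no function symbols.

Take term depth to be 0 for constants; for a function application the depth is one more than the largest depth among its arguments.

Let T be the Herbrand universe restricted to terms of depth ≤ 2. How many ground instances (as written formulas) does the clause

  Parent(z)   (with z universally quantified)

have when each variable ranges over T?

Ground terms of depth ≤ 2:
  With no function symbols every ground term is a constant, so there is exactly 1 ground term at every depth bound.
  N_0 = 1
  N_1 = 1
  N_2 = 1
  Explicitly: a.
So there is exactly 1 ground term available for substitution.
The clause has 1 distinct variable (z), which appears in the body. In the free term algebra distinct substitutions yield syntactically distinct ground instances.
Number of ground instances = 1.

1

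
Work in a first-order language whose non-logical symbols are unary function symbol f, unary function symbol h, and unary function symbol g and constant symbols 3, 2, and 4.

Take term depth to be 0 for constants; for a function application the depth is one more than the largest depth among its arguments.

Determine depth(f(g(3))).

2

depth(g(3)) = 1 + depth(3) = 1 + 0 = 1
depth(f(g(3))) = 1 + depth(g(3)) = 1 + 1 = 2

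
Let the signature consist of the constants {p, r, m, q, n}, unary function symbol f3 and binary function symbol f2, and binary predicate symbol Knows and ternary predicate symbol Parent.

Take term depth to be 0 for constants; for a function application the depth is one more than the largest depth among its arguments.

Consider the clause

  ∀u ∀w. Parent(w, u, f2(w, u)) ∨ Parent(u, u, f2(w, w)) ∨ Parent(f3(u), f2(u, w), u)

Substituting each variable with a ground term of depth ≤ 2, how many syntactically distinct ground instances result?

Ground terms of depth ≤ 2:
  Let N_k count ground terms of depth at most k. Each non-constant term of depth ≤ k is some function symbol applied to depth-≤(k−1) arguments, giving N_k = 5 + N_{k-1} + N_{k-1}^2.
  N_0 = 5
  N_1 = 5 + 5 + 5^2 = 35
  N_2 = 5 + 35 + 35^2 = 1265
So there are 1265 ground terms available for substitution.
The clause has 2 distinct variables (u, w), each appearing in the body. In the free term algebra distinct substitutions yield syntactically distinct ground instances.
Number of ground instances = 1265^2 = 1600225.

1600225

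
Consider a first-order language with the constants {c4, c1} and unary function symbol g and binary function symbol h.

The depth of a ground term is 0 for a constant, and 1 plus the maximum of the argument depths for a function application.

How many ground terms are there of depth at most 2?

If N_k denotes the number of depth-≤k ground terms, the 2 constants give N_0 = 2, and each function symbol of arity r contributes N_{k-1}^r new terms at level k: N_k = 2 + N_{k-1} + N_{k-1}^2.
N_0 = 2
N_1 = 2 + 2 + 2^2 = 8
N_2 = 2 + 8 + 8^2 = 74

74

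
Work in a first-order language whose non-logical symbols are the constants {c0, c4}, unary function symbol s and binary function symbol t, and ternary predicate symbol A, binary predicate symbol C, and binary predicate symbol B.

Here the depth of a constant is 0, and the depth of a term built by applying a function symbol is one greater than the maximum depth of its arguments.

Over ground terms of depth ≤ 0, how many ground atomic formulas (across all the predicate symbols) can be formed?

16

First count ground terms of depth ≤ 0.
Let N_k = |{terms of depth ≤ k}|. Then N_0 = 2 and N_k = 2 + N_{k-1} + N_{k-1}^2 for k ≥ 1 (one summand per function symbol, arity giving the exponent).
N_0 = 2
So |H| = 2.
Each predicate of arity r yields |H|^r ground atoms (one per choice of an r-tuple from H):
  A: 2^3 = 8;  C: 2^2 = 4;  B: 2^2 = 4
Total ground atoms: 8 + 4 + 4 = 16.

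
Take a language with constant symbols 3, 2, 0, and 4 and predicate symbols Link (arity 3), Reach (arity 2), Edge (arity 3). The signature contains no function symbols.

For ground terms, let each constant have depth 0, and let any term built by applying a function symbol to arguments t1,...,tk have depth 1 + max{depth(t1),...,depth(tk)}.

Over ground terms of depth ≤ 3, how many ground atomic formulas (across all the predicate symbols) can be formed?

First count ground terms of depth ≤ 3.
With no function symbols every ground term is a constant, so there are exactly 4 ground terms at every depth bound.
N_0 = 4
N_1 = 4
N_2 = 4
N_3 = 4
Explicitly: 3, 2, 0, 4.
So |H| = 4.
Ground atoms are formed by filling each argument slot of a predicate with a term from H, so an r-ary predicate gives |H|^r atoms:
  Link: 4^3 = 64;  Reach: 4^2 = 16;  Edge: 4^3 = 64
Total ground atoms: 64 + 16 + 64 = 144.

144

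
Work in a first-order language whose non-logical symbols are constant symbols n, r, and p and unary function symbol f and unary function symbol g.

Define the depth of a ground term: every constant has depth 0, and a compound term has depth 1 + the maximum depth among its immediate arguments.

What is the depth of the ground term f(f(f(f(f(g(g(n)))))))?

depth(g(n)) = 1 + depth(n) = 1 + 0 = 1
depth(g(g(n))) = 1 + depth(g(n)) = 1 + 1 = 2
depth(f(g(g(n)))) = 1 + depth(g(g(n))) = 1 + 2 = 3
depth(f(f(g(g(n))))) = 1 + depth(f(g(g(n)))) = 1 + 3 = 4
depth(f(f(f(g(g(n)))))) = 1 + depth(f(f(g(g(n))))) = 1 + 4 = 5
depth(f(f(f(f(g(g(n))))))) = 1 + depth(f(f(f(g(g(n)))))) = 1 + 5 = 6
depth(f(f(f(f(f(g(g(n)))))))) = 1 + depth(f(f(f(f(g(g(n))))))) = 1 + 6 = 7

7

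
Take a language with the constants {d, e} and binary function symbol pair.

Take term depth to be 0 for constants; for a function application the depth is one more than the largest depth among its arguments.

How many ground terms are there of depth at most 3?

Count level by level. With function symbols pair/2, the terms of depth ≤ k are the 2 constants together with each function applied to depth-≤(k−1) tuples, so N_k = 2 + N_{k-1}^2.
N_0 = 2
N_1 = 2 + 2^2 = 6
N_2 = 2 + 6^2 = 38
N_3 = 2 + 38^2 = 1446

1446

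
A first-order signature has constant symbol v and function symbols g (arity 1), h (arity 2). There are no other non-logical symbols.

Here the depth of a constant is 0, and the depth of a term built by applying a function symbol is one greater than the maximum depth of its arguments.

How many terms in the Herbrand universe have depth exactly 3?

Let N_k = |{terms of depth ≤ k}|. Then N_0 = 1 and N_k = 1 + N_{k-1} + N_{k-1}^2 for k ≥ 1 (one summand per function symbol, arity giving the exponent).
N_0 = 1
N_1 = 1 + 1 + 1^2 = 3
N_2 = 1 + 3 + 3^2 = 13
N_3 = 1 + 13 + 13^2 = 183
Terms of depth exactly 3: N_3 − N_2 = 183 − 13 = 170.

170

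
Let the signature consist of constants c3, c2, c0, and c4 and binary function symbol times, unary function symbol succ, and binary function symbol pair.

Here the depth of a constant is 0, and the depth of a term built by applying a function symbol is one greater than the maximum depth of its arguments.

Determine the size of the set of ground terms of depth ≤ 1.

Count level by level. With function symbols times/2, succ/1, pair/2, the terms of depth ≤ k are the 4 constants together with each function applied to depth-≤(k−1) tuples, so N_k = 4 + N_{k-1}^2 + N_{k-1} + N_{k-1}^2.
N_0 = 4
N_1 = 4 + 4^2 + 4 + 4^2 = 40

40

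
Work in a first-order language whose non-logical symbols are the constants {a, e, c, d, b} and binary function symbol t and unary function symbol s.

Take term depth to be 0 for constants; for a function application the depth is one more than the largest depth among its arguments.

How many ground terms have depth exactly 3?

Write N_k for the number of ground terms of depth ≤ k. A term of depth ≤ k is either a constant or a function symbol applied to arguments of depth ≤ k−1, so N_k = 5 + N_{k-1}^2 + N_{k-1}.
N_0 = 5
N_1 = 5 + 5^2 + 5 = 35
N_2 = 5 + 35^2 + 35 = 1265
N_3 = 5 + 1265^2 + 1265 = 1601495
Terms of depth exactly 3: N_3 − N_2 = 1601495 − 1265 = 1600230.

1600230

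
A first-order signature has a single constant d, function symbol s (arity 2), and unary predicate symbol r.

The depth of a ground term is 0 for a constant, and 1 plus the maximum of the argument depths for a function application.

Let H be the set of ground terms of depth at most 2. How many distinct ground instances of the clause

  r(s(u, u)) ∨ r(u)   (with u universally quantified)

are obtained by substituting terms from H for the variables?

5

Ground terms of depth ≤ 2:
  Let N_k = |{terms of depth ≤ k}|. Then N_0 = 1 and N_k = 1 + N_{k-1}^2 for k ≥ 1 (one summand per function symbol, arity giving the exponent).
  N_0 = 1
  N_1 = 1 + 1^2 = 2
  N_2 = 1 + 2^2 = 5
  Explicitly: d, s(d, d), s(d, s(d, d)), s(s(d, d), d), s(s(d, d), s(d, d)).
So there are 5 ground terms available for substitution.
The body mentions the single quantified variable u; since ground terms form a free algebra, no two substitutions collapse to the same formula.
Number of ground instances = 5.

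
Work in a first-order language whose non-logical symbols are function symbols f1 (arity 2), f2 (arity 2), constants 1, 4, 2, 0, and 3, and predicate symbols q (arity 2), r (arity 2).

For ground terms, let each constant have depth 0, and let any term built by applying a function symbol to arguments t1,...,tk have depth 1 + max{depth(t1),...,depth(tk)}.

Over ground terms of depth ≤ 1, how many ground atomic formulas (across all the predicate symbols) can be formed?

First count ground terms of depth ≤ 1.
If N_k denotes the number of depth-≤k ground terms, the 5 constants give N_0 = 5, and each function symbol of arity r contributes N_{k-1}^r new terms at level k: N_k = 5 + N_{k-1}^2 + N_{k-1}^2.
N_0 = 5
N_1 = 5 + 5^2 + 5^2 = 55
So |H| = 55.
A ground atom is a predicate applied to a tuple of terms from H, so the count is the sum over predicates of |H|^arity:
  q: 55^2 = 3025;  r: 55^2 = 3025
Total ground atoms: 3025 + 3025 = 6050.

6050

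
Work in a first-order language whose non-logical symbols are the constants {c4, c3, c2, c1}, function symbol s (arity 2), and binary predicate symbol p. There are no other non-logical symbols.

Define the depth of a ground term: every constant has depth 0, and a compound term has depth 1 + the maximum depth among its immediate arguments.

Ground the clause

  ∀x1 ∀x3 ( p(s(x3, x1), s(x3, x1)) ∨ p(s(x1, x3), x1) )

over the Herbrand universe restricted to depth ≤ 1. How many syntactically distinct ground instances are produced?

400

Ground terms of depth ≤ 1:
  Count level by level. With function symbols s/2, the terms of depth ≤ k are the 4 constants together with each function applied to depth-≤(k−1) tuples, so N_k = 4 + N_{k-1}^2.
  N_0 = 4
  N_1 = 4 + 4^2 = 20
So there are 20 ground terms available for substitution.
Each of x1, x3 ranges independently over the available ground terms, and distinct assignments produce distinct instances.
Number of ground instances = 20^2 = 400.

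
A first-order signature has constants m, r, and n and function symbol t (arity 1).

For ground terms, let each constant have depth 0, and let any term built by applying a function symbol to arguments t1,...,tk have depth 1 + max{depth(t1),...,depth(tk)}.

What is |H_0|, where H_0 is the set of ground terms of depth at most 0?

3

If N_k denotes the number of depth-≤k ground terms, the 3 constants give N_0 = 3, and each function symbol of arity r contributes N_{k-1}^r new terms at level k: N_k = 3 + N_{k-1}.
N_0 = 3
Explicitly: m, r, n.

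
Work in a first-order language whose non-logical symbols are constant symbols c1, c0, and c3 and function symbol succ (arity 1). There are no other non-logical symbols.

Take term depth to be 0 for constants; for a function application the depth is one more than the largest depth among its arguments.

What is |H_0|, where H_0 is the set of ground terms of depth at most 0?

Count level by level. With function symbols succ/1, the terms of depth ≤ k are the 3 constants together with each function applied to depth-≤(k−1) tuples, so N_k = 3 + N_{k-1}.
N_0 = 3

3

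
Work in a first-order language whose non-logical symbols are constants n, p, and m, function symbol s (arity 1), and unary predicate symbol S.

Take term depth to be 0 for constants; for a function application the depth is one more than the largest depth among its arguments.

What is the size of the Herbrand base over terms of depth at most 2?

First count ground terms of depth ≤ 2.
If N_k denotes the number of depth-≤k ground terms, the 3 constants give N_0 = 3, and each function symbol of arity r contributes N_{k-1}^r new terms at level k: N_k = 3 + N_{k-1}.
N_0 = 3
N_1 = 3 + 3 = 6
N_2 = 3 + 6 = 9
Explicitly: n, p, m, s(n), s(p), s(m), s(s(n)), s(s(p)), s(s(m)).
So |H| = 9.
For each predicate symbol, the number of ground atoms is |H| raised to its arity; summing:
  S: 9
Total ground atoms: 9.

9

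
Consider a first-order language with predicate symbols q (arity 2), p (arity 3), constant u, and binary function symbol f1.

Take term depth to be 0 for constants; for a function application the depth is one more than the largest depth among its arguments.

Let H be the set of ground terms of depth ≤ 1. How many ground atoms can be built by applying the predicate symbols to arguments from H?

First count ground terms of depth ≤ 1.
Count level by level. With function symbols f1/2, the terms of depth ≤ k are the 1 constant together with each function applied to depth-≤(k−1) tuples, so N_k = 1 + N_{k-1}^2.
N_0 = 1
N_1 = 1 + 1^2 = 2
So |H| = 2.
For each predicate symbol, the number of ground atoms is |H| raised to its arity; summing:
  q: 2^2 = 4;  p: 2^3 = 8
Total ground atoms: 4 + 8 = 12.

12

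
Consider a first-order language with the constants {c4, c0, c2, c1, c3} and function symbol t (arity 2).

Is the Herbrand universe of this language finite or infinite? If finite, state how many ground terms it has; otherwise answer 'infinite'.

infinite

The signature has at least one function symbol (t, arity 2) and at least one constant (c4).
Iterating t gives infinitely many distinct ground terms: c4, t(c4, c4), t(t(c4, c4), t(c4, c4)), ...
So the Herbrand universe is infinite.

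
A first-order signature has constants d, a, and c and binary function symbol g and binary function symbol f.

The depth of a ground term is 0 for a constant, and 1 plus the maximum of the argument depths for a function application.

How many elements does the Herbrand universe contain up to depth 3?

Count level by level. With function symbols g/2, f/2, the terms of depth ≤ k are the 3 constants together with each function applied to depth-≤(k−1) tuples, so N_k = 3 + N_{k-1}^2 + N_{k-1}^2.
N_0 = 3
N_1 = 3 + 3^2 + 3^2 = 21
N_2 = 3 + 21^2 + 21^2 = 885
N_3 = 3 + 885^2 + 885^2 = 1566453

1566453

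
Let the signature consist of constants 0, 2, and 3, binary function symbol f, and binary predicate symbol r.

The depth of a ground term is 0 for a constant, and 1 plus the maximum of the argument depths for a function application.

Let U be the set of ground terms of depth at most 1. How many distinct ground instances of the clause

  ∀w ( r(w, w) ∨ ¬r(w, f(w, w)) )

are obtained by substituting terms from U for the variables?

Ground terms of depth ≤ 1:
  Write N_k for the number of ground terms of depth ≤ k. A term of depth ≤ k is either a constant or a function symbol applied to arguments of depth ≤ k−1, so N_k = 3 + N_{k-1}^2.
  N_0 = 3
  N_1 = 3 + 3^2 = 12
So there are 12 ground terms available for substitution.
There is 1 variable to instantiate (w),  occurring in at least one literal, so different choices give different ground instances.
Number of ground instances = 12.

12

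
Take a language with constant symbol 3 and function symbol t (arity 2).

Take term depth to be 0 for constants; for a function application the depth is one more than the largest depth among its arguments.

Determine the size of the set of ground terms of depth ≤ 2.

5

Let N_k count ground terms of depth at most k. Each non-constant term of depth ≤ k is some function symbol applied to depth-≤(k−1) arguments, giving N_k = 1 + N_{k-1}^2.
N_0 = 1
N_1 = 1 + 1^2 = 2
N_2 = 1 + 2^2 = 5
Explicitly: 3, t(3, 3), t(3, t(3, 3)), t(t(3, 3), 3), t(t(3, 3), t(3, 3)).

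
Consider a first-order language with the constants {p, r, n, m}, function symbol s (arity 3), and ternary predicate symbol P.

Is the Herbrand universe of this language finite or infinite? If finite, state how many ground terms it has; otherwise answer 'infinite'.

The signature has at least one function symbol (s, arity 3) and at least one constant (p).
Iterating s gives infinitely many distinct ground terms: p, s(p, p, p), s(s(p, p, p), s(p, p, p), s(p, p, p)), ...
So the Herbrand universe is infinite.

infinite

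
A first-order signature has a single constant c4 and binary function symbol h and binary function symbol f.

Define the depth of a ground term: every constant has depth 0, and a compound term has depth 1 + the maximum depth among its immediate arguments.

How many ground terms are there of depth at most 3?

Count level by level. With function symbols h/2, f/2, the terms of depth ≤ k are the 1 constant together with each function applied to depth-≤(k−1) tuples, so N_k = 1 + N_{k-1}^2 + N_{k-1}^2.
N_0 = 1
N_1 = 1 + 1^2 + 1^2 = 3
N_2 = 1 + 3^2 + 3^2 = 19
N_3 = 1 + 19^2 + 19^2 = 723

723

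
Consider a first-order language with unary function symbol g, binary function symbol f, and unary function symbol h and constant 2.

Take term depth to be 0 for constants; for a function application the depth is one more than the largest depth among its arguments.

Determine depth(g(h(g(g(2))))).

depth(g(2)) = 1 + depth(2) = 1 + 0 = 1
depth(g(g(2))) = 1 + depth(g(2)) = 1 + 1 = 2
depth(h(g(g(2)))) = 1 + depth(g(g(2))) = 1 + 2 = 3
depth(g(h(g(g(2))))) = 1 + depth(h(g(g(2)))) = 1 + 3 = 4

4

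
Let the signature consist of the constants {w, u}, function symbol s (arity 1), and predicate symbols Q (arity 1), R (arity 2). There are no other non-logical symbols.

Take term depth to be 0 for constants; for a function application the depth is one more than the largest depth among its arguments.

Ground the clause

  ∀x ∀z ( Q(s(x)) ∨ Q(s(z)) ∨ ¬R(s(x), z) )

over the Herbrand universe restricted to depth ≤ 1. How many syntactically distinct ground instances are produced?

Ground terms of depth ≤ 1:
  Write N_k for the number of ground terms of depth ≤ k. A term of depth ≤ k is either a constant or a function symbol applied to arguments of depth ≤ k−1, so N_k = 2 + N_{k-1}.
  N_0 = 2
  N_1 = 2 + 2 = 4
  Explicitly: w, u, s(w), s(u).
So there are 4 ground terms available for substitution.
The body mentions every one of the 2 quantified variables; since ground terms form a free algebra, no two substitutions collapse to the same formula.
Number of ground instances = 4^2 = 16.

16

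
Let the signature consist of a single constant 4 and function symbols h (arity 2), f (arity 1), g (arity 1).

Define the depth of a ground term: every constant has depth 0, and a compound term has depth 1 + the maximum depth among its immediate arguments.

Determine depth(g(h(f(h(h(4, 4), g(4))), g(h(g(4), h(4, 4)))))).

depth(h(4, 4)) = 1 + max(0, 0) = 1
depth(g(4)) = 1 + depth(4) = 1 + 0 = 1
depth(h(h(4, 4), g(4))) = 1 + max(1, 1) = 2
depth(f(h(h(4, 4), g(4)))) = 1 + depth(h(h(4, 4), g(4))) = 1 + 2 = 3
depth(h(g(4), h(4, 4))) = 1 + max(1, 1) = 2
depth(g(h(g(4), h(4, 4)))) = 1 + depth(h(g(4), h(4, 4))) = 1 + 2 = 3
depth(h(f(h(h(4, 4), g(4))), g(h(g(4), h(4, 4))))) = 1 + max(3, 3) = 4
depth(g(h(f(h(h(4, 4), g(4))), g(h(g(4), h(4, 4)))))) = 1 + depth(h(f(h(h(4, 4), g(4))), g(h(g(4), h(4, 4))))) = 1 + 4 = 5

5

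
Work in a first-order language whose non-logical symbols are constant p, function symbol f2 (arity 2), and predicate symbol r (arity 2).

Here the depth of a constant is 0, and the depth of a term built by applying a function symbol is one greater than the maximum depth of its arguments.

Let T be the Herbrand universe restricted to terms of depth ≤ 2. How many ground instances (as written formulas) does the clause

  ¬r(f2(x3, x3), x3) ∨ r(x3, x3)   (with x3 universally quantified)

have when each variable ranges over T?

5

Ground terms of depth ≤ 2:
  Count level by level. With function symbols f2/2, the terms of depth ≤ k are the 1 constant together with each function applied to depth-≤(k−1) tuples, so N_k = 1 + N_{k-1}^2.
  N_0 = 1
  N_1 = 1 + 1^2 = 2
  N_2 = 1 + 2^2 = 5
  Explicitly: p, f2(p, p), f2(p, f2(p, p)), f2(f2(p, p), p), f2(f2(p, p), f2(p, p)).
So there are 5 ground terms available for substitution.
The body mentions the single quantified variable x3; since ground terms form a free algebra, no two substitutions collapse to the same formula.
Number of ground instances = 5.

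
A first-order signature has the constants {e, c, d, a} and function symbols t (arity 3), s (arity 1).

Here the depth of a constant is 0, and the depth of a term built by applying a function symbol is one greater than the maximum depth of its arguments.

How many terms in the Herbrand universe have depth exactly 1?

68

Write N_k for the number of ground terms of depth ≤ k. A term of depth ≤ k is either a constant or a function symbol applied to arguments of depth ≤ k−1, so N_k = 4 + N_{k-1}^3 + N_{k-1}.
N_0 = 4
N_1 = 4 + 4^3 + 4 = 72
Terms of depth exactly 1: N_1 − N_0 = 72 − 4 = 68.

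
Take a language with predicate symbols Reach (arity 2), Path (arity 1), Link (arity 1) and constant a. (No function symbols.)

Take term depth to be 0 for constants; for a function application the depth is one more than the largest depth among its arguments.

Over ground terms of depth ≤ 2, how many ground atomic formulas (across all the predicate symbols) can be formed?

3

First count ground terms of depth ≤ 2.
With no function symbols every ground term is a constant, so there is exactly 1 ground term at every depth bound.
N_0 = 1
N_1 = 1
N_2 = 1
Explicitly: a.
So |H| = 1.
For each predicate symbol, the number of ground atoms is |H| raised to its arity; summing:
  Reach: 1^2 = 1;  Path: 1;  Link: 1
Total ground atoms: 1 + 1 + 1 = 3.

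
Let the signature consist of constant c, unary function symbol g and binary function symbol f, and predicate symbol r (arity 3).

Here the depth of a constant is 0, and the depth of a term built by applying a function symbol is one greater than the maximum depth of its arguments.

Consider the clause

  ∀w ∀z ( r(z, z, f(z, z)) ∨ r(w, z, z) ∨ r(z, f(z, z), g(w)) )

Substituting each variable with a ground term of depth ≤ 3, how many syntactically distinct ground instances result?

Ground terms of depth ≤ 3:
  Let N_k count ground terms of depth at most k. Each non-constant term of depth ≤ k is some function symbol applied to depth-≤(k−1) arguments, giving N_k = 1 + N_{k-1} + N_{k-1}^2.
  N_0 = 1
  N_1 = 1 + 1 + 1^2 = 3
  N_2 = 1 + 3 + 3^2 = 13
  N_3 = 1 + 13 + 13^2 = 183
So there are 183 ground terms available for substitution.
The clause has 2 distinct variables (w, z), each appearing in the body. In the free term algebra distinct substitutions yield syntactically distinct ground instances.
Number of ground instances = 183^2 = 33489.

33489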